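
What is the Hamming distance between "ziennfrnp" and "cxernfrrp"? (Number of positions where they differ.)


String 1: 'ziennfrnp'
String 2: 'cxernfrrp'
Compare each position: pos 0: 'z'!='c', pos 1: 'i'!='x', pos 2: 'e'=='e', pos 3: 'n'!='r', pos 4: 'n'=='n', pos 5: 'f'=='f', pos 6: 'r'=='r', pos 7: 'n'!='r', pos 8: 'p'=='p'
Differing positions: 4
Hamming distance: 4


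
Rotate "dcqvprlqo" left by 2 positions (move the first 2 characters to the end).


Input: 'dcqvprlqo', shift = 2
Operation: split at index 2 and swap parts
Front part s[0:2] = 'dc'
Back part s[2:] = 'qvprlqo'
Rotated = back + front = 'qvprlqo' + 'dc'
Result: qvprlqodc


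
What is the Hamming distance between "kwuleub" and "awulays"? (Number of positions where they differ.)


String 1: 'kwuleub'
String 2: 'awulays'
Compare each position: pos 0: 'k'!='a', pos 1: 'w'=='w', pos 2: 'u'=='u', pos 3: 'l'=='l', pos 4: 'e'!='a', pos 5: 'u'!='y', pos 6: 'b'!='s'
Differing positions: 4
Hamming distance: 4


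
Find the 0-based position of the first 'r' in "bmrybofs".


Input string: 'bmrybofs'
Target: 'r'
Scanning left to right: s[0]='b', s[1]='m', s[2]='r'
First match at index: 2


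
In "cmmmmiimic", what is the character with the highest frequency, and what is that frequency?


Input: 'cmmmmiimic'
Operation: tally each character
Counts: 'c':2, 'i':3, 'm':5
Maximum: 'm' appears 5 times


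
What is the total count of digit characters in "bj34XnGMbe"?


Input string: 'bj34XnGMbe'
Operation: count digit characters (0-9)
Scan: 'b', 'j', '3'(digit), '4'(digit), 'X', 'n', 'G', 'M', 'b', 'e'
Digits found: 2
Result: 2


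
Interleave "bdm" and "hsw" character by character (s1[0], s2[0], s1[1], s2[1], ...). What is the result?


String 1: 'bdm'
String 2: 'hsw'
Operation: alternate characters
Pairs: 'b'+'h', 'd'+'s', 'm'+'w'
Result: bhdsmw


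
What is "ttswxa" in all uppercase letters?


Input string: 'ttswxa'
Operation: convert each letter to uppercase
Mapping: 't'->'T', 't'->'T', 's'->'S', 'w'->'W', 'x'->'X', 'a'->'A'
Result: TTSWXA


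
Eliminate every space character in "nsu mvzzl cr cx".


Input string: 'nsu mvzzl cr cx'
Operation: remove all spaces
Words: 'nsu', 'mvzzl', 'cr', 'cx'
Join without spaces: nsumvzzlcrcx


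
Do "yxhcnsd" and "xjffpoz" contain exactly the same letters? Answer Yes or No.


String 1: 'yxhcnsd' -> sorted: 'cdhnsxy'
String 2: 'xjffpoz' -> sorted: 'ffjopxz'
Compare sorted forms: 'cdhnsxy' != 'ffjopxz'
Anagram: No


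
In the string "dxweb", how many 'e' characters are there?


Input string: 'dxweb'
Target character: 'e'
Scan each position: s[3]='e'
Matches found at indices: 3
Total: 1


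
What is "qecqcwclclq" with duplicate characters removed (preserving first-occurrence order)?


Input: 'qecqcwclclq'
Operation: keep first occurrence of each character
Scan: s[0]='q' new -> keep; s[1]='e' new -> keep; s[2]='c' new -> keep; s[3]='q' seen -> skip; s[4]='c' seen -> skip; s[5]='w' new -> keep; s[6]='c' seen -> skip; s[7]='l' new -> keep; s[8]='c' seen -> skip; s[9]='l' seen -> skip; s[10]='q' seen -> skip
Result: qecwl


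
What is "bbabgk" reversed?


Input string: 'bbabgk'
Operation: reverse character order
Original order: 'b' -> 'b' -> 'a' -> 'b' -> 'g' -> 'k'
Reversed order: 'k' -> 'g' -> 'b' -> 'a' -> 'b' -> 'b'
Result: kgbabb


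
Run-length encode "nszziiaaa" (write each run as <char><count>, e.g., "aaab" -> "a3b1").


Input: 'nszziiaaa'
Operation: identify consecutive runs
Runs: 'n' -> n1, 's' -> s1, 'zz' -> z2, 'ii' -> i2, 'aaa' -> a3
Encoded: n1s1z2i2a3


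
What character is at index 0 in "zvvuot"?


Input string: 'zvvuot'
Operation: get character at index 0
Index mapping: s[0]='z'
Result: 'z'


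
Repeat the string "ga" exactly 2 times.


Input string: 'ga'
Operation: repeat 2 times
Concatenation: 'ga' + 'ga'
Result: gaga


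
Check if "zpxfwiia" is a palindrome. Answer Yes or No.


Input string: 'zpxfwiia'
Reversed: 'aiiwfxpz'
Compare pairs: s[0]='z' vs s[7]='a' (mismatch), s[1]='p' vs s[6]='i' (mismatch), s[2]='x' vs s[5]='i' (mismatch), s[3]='f' vs s[4]='w' (mismatch)
Palindrome: No


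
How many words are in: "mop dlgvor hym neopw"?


Input string: 'mop dlgvor hym neopw'
Operation: split by spaces
Words found: 'mop', 'dlgvor', 'hym', 'neopw'
Word count: 4


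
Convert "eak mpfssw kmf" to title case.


Input string: 'eak mpfssw kmf'
Operation: capitalize first letter of each word
Word transformations: 'eak'->'Eak', 'mpfssw'->'Mpfssw', 'kmf'->'Kmf'
Result: Eak Mpfssw Kmf


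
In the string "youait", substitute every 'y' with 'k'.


Input string: 'youait'
Operation: replace 'y' with 'k'
Positions of 'y': 0
After replacement: kouait


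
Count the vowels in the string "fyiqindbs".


Input string: 'fyiqindbs'
Operation: count vowels (a, e, i, o, u)
Scan: s[0]='f', s[1]='y', s[2]='i' (vowel), s[3]='q', s[4]='i' (vowel), s[5]='n', s[6]='d', s[7]='b', s[8]='s'
Vowels found: 2
Result: 2


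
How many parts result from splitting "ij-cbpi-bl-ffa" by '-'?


Input string: 'ij-cbpi-bl-ffa'
Delimiter: '-'
Split result: 'ij', 'cbpi', 'bl', 'ffa'
Number of parts: 4


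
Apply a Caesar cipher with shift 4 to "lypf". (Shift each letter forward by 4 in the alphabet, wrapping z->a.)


Input: 'lypf', shift = 4
Operation: for each letter, (position + 4) mod 26
Mapping: 'l'(11+4=15)->'p', 'y'(24+4=28, 28 mod 26=2)->'c', 'p'(15+4=19)->'t', 'f'(5+4=9)->'j'
Result: pctj


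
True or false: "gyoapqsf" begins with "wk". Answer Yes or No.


Input string: 'gyoapqsf'
Prefix to check: 'wk'
First 2 characters of input: 'gy'
Match: False
Result: No


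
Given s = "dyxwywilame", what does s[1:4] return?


Input string: 'dyxwywilame'
Operation: slice [1:4]
Extract characters: s[1]='y', s[2]='x', s[3]='w'
Result: yxw


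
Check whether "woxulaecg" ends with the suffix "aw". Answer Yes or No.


Input string: 'woxulaecg'
Suffix to check: 'aw'
Last 2 characters of input: 'cg'
Match: False
Result: No


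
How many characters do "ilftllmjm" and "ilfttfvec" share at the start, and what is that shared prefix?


String 1: 'ilftllmjm'
String 2: 'ilfttfvec'
Compare position by position:
pos 0: 'i' vs 'i' match
pos 1: 'l' vs 'l' match
pos 2: 'f' vs 'f' match
pos 3: 't' vs 't' match
pos 4: 'l' vs 't' differ -> stop
Longest common prefix: "ilft" (length 4)


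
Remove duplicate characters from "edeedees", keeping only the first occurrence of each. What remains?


Input: 'edeedees'
Operation: keep first occurrence of each character
Scan: s[0]='e' new -> keep; s[1]='d' new -> keep; s[2]='e' seen -> skip; s[3]='e' seen -> skip; s[4]='d' seen -> skip; s[5]='e' seen -> skip; s[6]='e' seen -> skip; s[7]='s' new -> keep
Result: eds


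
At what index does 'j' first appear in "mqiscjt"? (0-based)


Input string: 'mqiscjt'
Target: 'j'
Scanning left to right: s[0]='m', s[1]='q', s[2]='i', s[3]='s', s[4]='c', s[5]='j'
First match at index: 5


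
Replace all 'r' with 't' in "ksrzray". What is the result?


Input string: 'ksrzray'
Operation: replace 'r' with 't'
Positions of 'r': 2, 4
After replacement: kstztay


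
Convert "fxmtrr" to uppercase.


Input string: 'fxmtrr'
Operation: convert each letter to uppercase
Mapping: 'f'->'F', 'x'->'X', 'm'->'M', 't'->'T', 'r'->'R', 'r'->'R'
Result: FXMTRR


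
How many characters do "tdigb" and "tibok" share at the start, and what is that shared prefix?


String 1: 'tdigb'
String 2: 'tibok'
Compare position by position:
pos 0: 't' vs 't' match
pos 1: 'd' vs 'i' differ -> stop
Longest common prefix: "t" (length 1)


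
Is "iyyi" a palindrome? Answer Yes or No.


Input string: 'iyyi'
Reversed: 'iyyi'
Compare pairs: s[0]='i' vs s[3]='i' (match), s[1]='y' vs s[2]='y' (match)
Palindrome: Yes


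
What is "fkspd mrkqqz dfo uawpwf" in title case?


Input string: 'fkspd mrkqqz dfo uawpwf'
Operation: capitalize first letter of each word
Word transformations: 'fkspd'->'Fkspd', 'mrkqqz'->'Mrkqqz', 'dfo'->'Dfo', 'uawpwf'->'Uawpwf'
Result: Fkspd Mrkqqz Dfo Uawpwf


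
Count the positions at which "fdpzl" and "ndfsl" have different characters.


String 1: 'fdpzl'
String 2: 'ndfsl'
Compare each position: pos 0: 'f'!='n', pos 1: 'd'=='d', pos 2: 'p'!='f', pos 3: 'z'!='s', pos 4: 'l'=='l'
Differing positions: 3
Hamming distance: 3


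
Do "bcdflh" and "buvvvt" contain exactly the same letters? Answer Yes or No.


String 1: 'bcdflh' -> sorted: 'bcdfhl'
String 2: 'buvvvt' -> sorted: 'btuvvv'
Compare sorted forms: 'bcdfhl' != 'btuvvv'
Anagram: No


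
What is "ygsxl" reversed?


Input string: 'ygsxl'
Operation: reverse character order
Original order: 'y' -> 'g' -> 's' -> 'x' -> 'l'
Reversed order: 'l' -> 'x' -> 's' -> 'g' -> 'y'
Result: lxsgy


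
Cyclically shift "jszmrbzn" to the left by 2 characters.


Input: 'jszmrbzn', shift = 2
Operation: split at index 2 and swap parts
Front part s[0:2] = 'js'
Back part s[2:] = 'zmrbzn'
Rotated = back + front = 'zmrbzn' + 'js'
Result: zmrbznjs


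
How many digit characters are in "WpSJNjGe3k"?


Input string: 'WpSJNjGe3k'
Operation: count digit characters (0-9)
Scan: 'W', 'p', 'S', 'J', 'N', 'j', 'G', 'e', '3'(digit), 'k'
Digits found: 1
Result: 1


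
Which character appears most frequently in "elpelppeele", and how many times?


Input: 'elpelppeele'
Operation: tally each character
Counts: 'e':5, 'l':3, 'p':3
Maximum: 'e' appears 5 times


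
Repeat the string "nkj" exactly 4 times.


Input string: 'nkj'
Operation: repeat 4 times
Concatenation: 'nkj' + 'nkj' + 'nkj' + 'nkj'
Result: nkjnkjnkjnkj


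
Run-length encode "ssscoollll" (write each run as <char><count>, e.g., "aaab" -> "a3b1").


Input: 'ssscoollll'
Operation: identify consecutive runs
Runs: 'sss' -> s3, 'c' -> c1, 'oo' -> o2, 'llll' -> l4
Encoded: s3c1o2l4


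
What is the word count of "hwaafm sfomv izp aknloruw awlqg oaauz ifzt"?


Input string: 'hwaafm sfomv izp aknloruw awlqg oaauz ifzt'
Operation: split by spaces
Words found: 'hwaafm', 'sfomv', 'izp', 'aknloruw', 'awlqg', 'oaauz', 'ifzt'
Word count: 7


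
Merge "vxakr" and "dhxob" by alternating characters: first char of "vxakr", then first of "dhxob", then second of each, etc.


String 1: 'vxakr'
String 2: 'dhxob'
Operation: alternate characters
Pairs: 'v'+'d', 'x'+'h', 'a'+'x', 'k'+'o', 'r'+'b'
Result: vdxhaxkorb


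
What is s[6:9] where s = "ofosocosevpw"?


Input string: 'ofosocosevpw'
Operation: slice [6:9]
Extract characters: s[6]='o', s[7]='s', s[8]='e'
Result: ose


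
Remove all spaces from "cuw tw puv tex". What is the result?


Input string: 'cuw tw puv tex'
Operation: remove all spaces
Words: 'cuw', 'tw', 'puv', 'tex'
Join without spaces: cuwtwpuvtex


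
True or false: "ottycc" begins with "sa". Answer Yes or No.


Input string: 'ottycc'
Prefix to check: 'sa'
First 2 characters of input: 'ot'
Match: False
Result: No


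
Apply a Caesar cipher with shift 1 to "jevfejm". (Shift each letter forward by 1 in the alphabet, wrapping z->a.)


Input: 'jevfejm', shift = 1
Operation: for each letter, (position + 1) mod 26
Mapping: 'j'(9+1=10)->'k', 'e'(4+1=5)->'f', 'v'(21+1=22)->'w', 'f'(5+1=6)->'g', 'e'(4+1=5)->'f', 'j'(9+1=10)->'k', 'm'(12+1=13)->'n'
Result: kfwgfkn


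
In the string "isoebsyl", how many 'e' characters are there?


Input string: 'isoebsyl'
Target character: 'e'
Scan each position: s[3]='e'
Matches found at indices: 3
Total: 1


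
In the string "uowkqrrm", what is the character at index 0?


Input string: 'uowkqrrm'
Operation: get character at index 0
Index mapping: s[0]='u'
Result: 'u'


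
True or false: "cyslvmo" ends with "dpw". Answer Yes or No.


Input string: 'cyslvmo'
Suffix to check: 'dpw'
Last 3 characters of input: 'vmo'
Match: False
Result: No


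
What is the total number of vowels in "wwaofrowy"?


Input string: 'wwaofrowy'
Operation: count vowels (a, e, i, o, u)
Scan: s[0]='w', s[1]='w', s[2]='a' (vowel), s[3]='o' (vowel), s[4]='f', s[5]='r', s[6]='o' (vowel), s[7]='w', s[8]='y'
Vowels found: 3
Result: 3


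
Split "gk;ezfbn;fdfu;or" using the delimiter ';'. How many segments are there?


Input string: 'gk;ezfbn;fdfu;or'
Delimiter: ';'
Split result: 'gk', 'ezfbn', 'fdfu', 'or'
Number of parts: 4


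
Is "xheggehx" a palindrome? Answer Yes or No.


Input string: 'xheggehx'
Reversed: 'xheggehx'
Compare pairs: s[0]='x' vs s[7]='x' (match), s[1]='h' vs s[6]='h' (match), s[2]='e' vs s[5]='e' (match), s[3]='g' vs s[4]='g' (match)
Palindrome: Yes


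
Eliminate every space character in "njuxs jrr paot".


Input string: 'njuxs jrr paot'
Operation: remove all spaces
Words: 'njuxs', 'jrr', 'paot'
Join without spaces: njuxsjrrpaot


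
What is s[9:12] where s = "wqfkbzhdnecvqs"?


Input string: 'wqfkbzhdnecvqs'
Operation: slice [9:12]
Extract characters: s[9]='e', s[10]='c', s[11]='v'
Result: ecv


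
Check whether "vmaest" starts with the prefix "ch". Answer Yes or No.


Input string: 'vmaest'
Prefix to check: 'ch'
First 2 characters of input: 'vm'
Match: False
Result: No


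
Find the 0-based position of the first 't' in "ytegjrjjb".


Input string: 'ytegjrjjb'
Target: 't'
Scanning left to right: s[0]='y', s[1]='t'
First match at index: 1


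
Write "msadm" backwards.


Input string: 'msadm'
Operation: reverse character order
Original order: 'm' -> 's' -> 'a' -> 'd' -> 'm'
Reversed order: 'm' -> 'd' -> 'a' -> 's' -> 'm'
Result: mdasm


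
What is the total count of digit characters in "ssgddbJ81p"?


Input string: 'ssgddbJ81p'
Operation: count digit characters (0-9)
Scan: 's', 's', 'g', 'd', 'd', 'b', 'J', '8'(digit), '1'(digit), 'p'
Digits found: 2
Result: 2


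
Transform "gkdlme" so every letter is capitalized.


Input string: 'gkdlme'
Operation: convert each letter to uppercase
Mapping: 'g'->'G', 'k'->'K', 'd'->'D', 'l'->'L', 'm'->'M', 'e'->'E'
Result: GKDLME


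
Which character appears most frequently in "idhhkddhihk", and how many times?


Input: 'idhhkddhihk'
Operation: tally each character
Counts: 'd':3, 'h':4, 'i':2, 'k':2
Maximum: 'h' appears 4 times


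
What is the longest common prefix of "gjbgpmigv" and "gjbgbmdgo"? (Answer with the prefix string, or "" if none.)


String 1: 'gjbgpmigv'
String 2: 'gjbgbmdgo'
Compare position by position:
pos 0: 'g' vs 'g' match
pos 1: 'j' vs 'j' match
pos 2: 'b' vs 'b' match
pos 3: 'g' vs 'g' match
pos 4: 'p' vs 'b' differ -> stop
Longest common prefix: "gjbg" (length 4)


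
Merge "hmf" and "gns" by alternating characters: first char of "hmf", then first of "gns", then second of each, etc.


String 1: 'hmf'
String 2: 'gns'
Operation: alternate characters
Pairs: 'h'+'g', 'm'+'n', 'f'+'s'
Result: hgmnfs


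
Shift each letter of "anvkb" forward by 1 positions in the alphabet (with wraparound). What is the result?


Input: 'anvkb', shift = 1
Operation: for each letter, (position + 1) mod 26
Mapping: 'a'(0+1=1)->'b', 'n'(13+1=14)->'o', 'v'(21+1=22)->'w', 'k'(10+1=11)->'l', 'b'(1+1=2)->'c'
Result: bowlc


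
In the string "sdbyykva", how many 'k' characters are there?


Input string: 'sdbyykva'
Target character: 'k'
Scan each position: s[5]='k'
Matches found at indices: 5
Total: 1


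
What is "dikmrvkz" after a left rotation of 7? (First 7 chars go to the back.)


Input: 'dikmrvkz', shift = 7
Operation: split at index 7 and swap parts
Front part s[0:7] = 'dikmrvk'
Back part s[7:] = 'z'
Rotated = back + front = 'z' + 'dikmrvk'
Result: zdikmrvk


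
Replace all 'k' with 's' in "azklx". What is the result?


Input string: 'azklx'
Operation: replace 'k' with 's'
Positions of 'k': 2
After replacement: azslx


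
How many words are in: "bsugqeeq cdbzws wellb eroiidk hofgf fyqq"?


Input string: 'bsugqeeq cdbzws wellb eroiidk hofgf fyqq'
Operation: split by spaces
Words found: 'bsugqeeq', 'cdbzws', 'wellb', 'eroiidk', 'hofgf', 'fyqq'
Word count: 6


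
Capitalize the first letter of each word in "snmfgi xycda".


Input string: 'snmfgi xycda'
Operation: capitalize first letter of each word
Word transformations: 'snmfgi'->'Snmfgi', 'xycda'->'Xycda'
Result: Snmfgi Xycda


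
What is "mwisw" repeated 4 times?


Input string: 'mwisw'
Operation: repeat 4 times
Concatenation: 'mwisw' + 'mwisw' + 'mwisw' + 'mwisw'
Result: mwiswmwiswmwiswmwisw


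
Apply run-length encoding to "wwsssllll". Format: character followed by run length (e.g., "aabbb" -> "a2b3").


Input: 'wwsssllll'
Operation: identify consecutive runs
Runs: 'ww' -> w2, 'sss' -> s3, 'llll' -> l4
Encoded: w2s3l4


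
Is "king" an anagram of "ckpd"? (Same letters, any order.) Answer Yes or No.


String 1: 'ckpd' -> sorted: 'cdkp'
String 2: 'king' -> sorted: 'gikn'
Compare sorted forms: 'cdkp' != 'gikn'
Anagram: No


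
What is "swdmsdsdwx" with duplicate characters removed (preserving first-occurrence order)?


Input: 'swdmsdsdwx'
Operation: keep first occurrence of each character
Scan: s[0]='s' new -> keep; s[1]='w' new -> keep; s[2]='d' new -> keep; s[3]='m' new -> keep; s[4]='s' seen -> skip; s[5]='d' seen -> skip; s[6]='s' seen -> skip; s[7]='d' seen -> skip; s[8]='w' seen -> skip; s[9]='x' new -> keep
Result: swdmx


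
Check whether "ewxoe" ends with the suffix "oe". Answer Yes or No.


Input string: 'ewxoe'
Suffix to check: 'oe'
Last 2 characters of input: 'oe'
Match: True
Result: Yes


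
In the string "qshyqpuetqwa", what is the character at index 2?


Input string: 'qshyqpuetqwa'
Operation: get character at index 2
Index mapping: s[0]='q', s[1]='s', s[2]='h'
Result: 'h'


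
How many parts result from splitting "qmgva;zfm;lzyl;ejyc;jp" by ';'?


Input string: 'qmgva;zfm;lzyl;ejyc;jp'
Delimiter: ';'
Split result: 'qmgva', 'zfm', 'lzyl', 'ejyc', 'jp'
Number of parts: 5


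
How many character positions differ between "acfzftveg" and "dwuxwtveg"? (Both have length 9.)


String 1: 'acfzftveg'
String 2: 'dwuxwtveg'
Compare each position: pos 0: 'a'!='d', pos 1: 'c'!='w', pos 2: 'f'!='u', pos 3: 'z'!='x', pos 4: 'f'!='w', pos 5: 't'=='t', pos 6: 'v'=='v', pos 7: 'e'=='e', pos 8: 'g'=='g'
Differing positions: 5
Hamming distance: 5


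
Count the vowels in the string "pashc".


Input string: 'pashc'
Operation: count vowels (a, e, i, o, u)
Scan: s[0]='p', s[1]='a' (vowel), s[2]='s', s[3]='h', s[4]='c'
Vowels found: 1
Result: 1


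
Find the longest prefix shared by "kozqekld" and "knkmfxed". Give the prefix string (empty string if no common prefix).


String 1: 'kozqekld'
String 2: 'knkmfxed'
Compare position by position:
pos 0: 'k' vs 'k' match
pos 1: 'o' vs 'n' differ -> stop
Longest common prefix: "k" (length 1)


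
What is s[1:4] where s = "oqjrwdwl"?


Input string: 'oqjrwdwl'
Operation: slice [1:4]
Extract characters: s[1]='q', s[2]='j', s[3]='r'
Result: qjr


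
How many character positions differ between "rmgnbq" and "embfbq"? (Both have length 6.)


String 1: 'rmgnbq'
String 2: 'embfbq'
Compare each position: pos 0: 'r'!='e', pos 1: 'm'=='m', pos 2: 'g'!='b', pos 3: 'n'!='f', pos 4: 'b'=='b', pos 5: 'q'=='q'
Differing positions: 3
Hamming distance: 3


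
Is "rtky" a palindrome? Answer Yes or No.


Input string: 'rtky'
Reversed: 'yktr'
Compare pairs: s[0]='r' vs s[3]='y' (mismatch), s[1]='t' vs s[2]='k' (mismatch)
Palindrome: No


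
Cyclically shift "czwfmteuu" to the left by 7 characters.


Input: 'czwfmteuu', shift = 7
Operation: split at index 7 and swap parts
Front part s[0:7] = 'czwfmte'
Back part s[7:] = 'uu'
Rotated = back + front = 'uu' + 'czwfmte'
Result: uuczwfmte


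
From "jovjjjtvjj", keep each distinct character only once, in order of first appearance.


Input: 'jovjjjtvjj'
Operation: keep first occurrence of each character
Scan: s[0]='j' new -> keep; s[1]='o' new -> keep; s[2]='v' new -> keep; s[3]='j' seen -> skip; s[4]='j' seen -> skip; s[5]='j' seen -> skip; s[6]='t' new -> keep; s[7]='v' seen -> skip; s[8]='j' seen -> skip; s[9]='j' seen -> skip
Result: jovt


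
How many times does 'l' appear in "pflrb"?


Input string: 'pflrb'
Target character: 'l'
Scan each position: s[2]='l'
Matches found at indices: 2
Total: 1


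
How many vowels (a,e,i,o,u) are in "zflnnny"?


Input string: 'zflnnny'
Operation: count vowels (a, e, i, o, u)
Scan: s[0]='z', s[1]='f', s[2]='l', s[3]='n', s[4]='n', s[5]='n', s[6]='y'
Vowels found: 0
Result: 0


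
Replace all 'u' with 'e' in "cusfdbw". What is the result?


Input string: 'cusfdbw'
Operation: replace 'u' with 'e'
Positions of 'u': 1
After replacement: cesfdbw


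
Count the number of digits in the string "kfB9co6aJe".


Input string: 'kfB9co6aJe'
Operation: count digit characters (0-9)
Scan: 'k', 'f', 'B', '9'(digit), 'c', 'o', '6'(digit), 'a', 'J', 'e'
Digits found: 2
Result: 2


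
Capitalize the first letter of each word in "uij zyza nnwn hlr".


Input string: 'uij zyza nnwn hlr'
Operation: capitalize first letter of each word
Word transformations: 'uij'->'Uij', 'zyza'->'Zyza', 'nnwn'->'Nnwn', 'hlr'->'Hlr'
Result: Uij Zyza Nnwn Hlr


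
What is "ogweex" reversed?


Input string: 'ogweex'
Operation: reverse character order
Original order: 'o' -> 'g' -> 'w' -> 'e' -> 'e' -> 'x'
Reversed order: 'x' -> 'e' -> 'e' -> 'w' -> 'g' -> 'o'
Result: xeewgo


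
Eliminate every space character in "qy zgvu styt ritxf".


Input string: 'qy zgvu styt ritxf'
Operation: remove all spaces
Words: 'qy', 'zgvu', 'styt', 'ritxf'
Join without spaces: qyzgvustytritxf


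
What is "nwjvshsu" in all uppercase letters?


Input string: 'nwjvshsu'
Operation: convert each letter to uppercase
Mapping: 'n'->'N', 'w'->'W', 'j'->'J', 'v'->'V', 's'->'S', 'h'->'H', 's'->'S', 'u'->'U'
Result: NWJVSHSU


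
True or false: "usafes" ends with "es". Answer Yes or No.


Input string: 'usafes'
Suffix to check: 'es'
Last 2 characters of input: 'es'
Match: True
Result: Yes


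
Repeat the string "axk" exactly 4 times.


Input string: 'axk'
Operation: repeat 4 times
Concatenation: 'axk' + 'axk' + 'axk' + 'axk'
Result: axkaxkaxkaxk


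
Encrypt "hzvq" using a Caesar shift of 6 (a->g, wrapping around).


Input: 'hzvq', shift = 6
Operation: for each letter, (position + 6) mod 26
Mapping: 'h'(7+6=13)->'n', 'z'(25+6=31, 31 mod 26=5)->'f', 'v'(21+6=27, 27 mod 26=1)->'b', 'q'(16+6=22)->'w'
Result: nfbw


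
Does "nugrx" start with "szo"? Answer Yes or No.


Input string: 'nugrx'
Prefix to check: 'szo'
First 3 characters of input: 'nug'
Match: False
Result: No


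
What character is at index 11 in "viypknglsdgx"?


Input string: 'viypknglsdgx'
Operation: get character at index 11
Index mapping: s[0]='v', s[1]='i', s[2]='y', s[3]='p', s[4]='k', s[5]='n', s[6]='g', s[7]='l', s[8]='s', s[9]='d', s[10]='g', s[11]='x'
Result: 'x'


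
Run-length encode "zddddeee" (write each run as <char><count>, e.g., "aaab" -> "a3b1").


Input: 'zddddeee'
Operation: identify consecutive runs
Runs: 'z' -> z1, 'dddd' -> d4, 'eee' -> e3
Encoded: z1d4e3


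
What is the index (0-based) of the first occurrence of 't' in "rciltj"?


Input string: 'rciltj'
Target: 't'
Scanning left to right: s[0]='r', s[1]='c', s[2]='i', s[3]='l', s[4]='t'
First match at index: 4


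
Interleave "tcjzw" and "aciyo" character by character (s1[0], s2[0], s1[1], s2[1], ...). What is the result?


String 1: 'tcjzw'
String 2: 'aciyo'
Operation: alternate characters
Pairs: 't'+'a', 'c'+'c', 'j'+'i', 'z'+'y', 'w'+'o'
Result: taccjizywo


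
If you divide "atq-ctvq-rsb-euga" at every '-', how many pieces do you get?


Input string: 'atq-ctvq-rsb-euga'
Delimiter: '-'
Split result: 'atq', 'ctvq', 'rsb', 'euga'
Number of parts: 4


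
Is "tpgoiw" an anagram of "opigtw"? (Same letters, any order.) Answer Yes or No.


String 1: 'opigtw' -> sorted: 'gioptw'
String 2: 'tpgoiw' -> sorted: 'gioptw'
Compare sorted forms: 'gioptw' == 'gioptw'
Anagram: Yes


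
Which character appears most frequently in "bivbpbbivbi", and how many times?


Input: 'bivbpbbivbi'
Operation: tally each character
Counts: 'b':5, 'i':3, 'p':1, 'v':2
Maximum: 'b' appears 5 times


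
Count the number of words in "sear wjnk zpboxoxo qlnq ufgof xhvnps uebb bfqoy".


Input string: 'sear wjnk zpboxoxo qlnq ufgof xhvnps uebb bfqoy'
Operation: split by spaces
Words found: 'sear', 'wjnk', 'zpboxoxo', 'qlnq', 'ufgof', 'xhvnps', 'uebb', 'bfqoy'
Word count: 8


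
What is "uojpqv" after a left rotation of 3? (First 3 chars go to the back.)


Input: 'uojpqv', shift = 3
Operation: split at index 3 and swap parts
Front part s[0:3] = 'uoj'
Back part s[3:] = 'pqv'
Rotated = back + front = 'pqv' + 'uoj'
Result: pqvuoj


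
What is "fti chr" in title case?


Input string: 'fti chr'
Operation: capitalize first letter of each word
Word transformations: 'fti'->'Fti', 'chr'->'Chr'
Result: Fti Chr


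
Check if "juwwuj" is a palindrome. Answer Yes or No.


Input string: 'juwwuj'
Reversed: 'juwwuj'
Compare pairs: s[0]='j' vs s[5]='j' (match), s[1]='u' vs s[4]='u' (match), s[2]='w' vs s[3]='w' (match)
Palindrome: Yes


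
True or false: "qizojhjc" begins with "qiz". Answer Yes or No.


Input string: 'qizojhjc'
Prefix to check: 'qiz'
First 3 characters of input: 'qiz'
Match: True
Result: Yes


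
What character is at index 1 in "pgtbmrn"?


Input string: 'pgtbmrn'
Operation: get character at index 1
Index mapping: s[0]='p', s[1]='g'
Result: 'g'


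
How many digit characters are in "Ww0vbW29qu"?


Input string: 'Ww0vbW29qu'
Operation: count digit characters (0-9)
Scan: 'W', 'w', '0'(digit), 'v', 'b', 'W', '2'(digit), '9'(digit), 'q', 'u'
Digits found: 3
Result: 3


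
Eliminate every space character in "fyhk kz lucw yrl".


Input string: 'fyhk kz lucw yrl'
Operation: remove all spaces
Words: 'fyhk', 'kz', 'lucw', 'yrl'
Join without spaces: fyhkkzlucwyrl


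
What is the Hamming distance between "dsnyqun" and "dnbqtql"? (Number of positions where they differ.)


String 1: 'dsnyqun'
String 2: 'dnbqtql'
Compare each position: pos 0: 'd'=='d', pos 1: 's'!='n', pos 2: 'n'!='b', pos 3: 'y'!='q', pos 4: 'q'!='t', pos 5: 'u'!='q', pos 6: 'n'!='l'
Differing positions: 6
Hamming distance: 6


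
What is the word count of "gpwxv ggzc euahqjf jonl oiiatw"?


Input string: 'gpwxv ggzc euahqjf jonl oiiatw'
Operation: split by spaces
Words found: 'gpwxv', 'ggzc', 'euahqjf', 'jonl', 'oiiatw'
Word count: 5


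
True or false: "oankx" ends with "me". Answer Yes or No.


Input string: 'oankx'
Suffix to check: 'me'
Last 2 characters of input: 'kx'
Match: False
Result: No


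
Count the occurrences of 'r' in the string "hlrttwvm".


Input string: 'hlrttwvm'
Target character: 'r'
Scan each position: s[2]='r'
Matches found at indices: 2
Total: 1


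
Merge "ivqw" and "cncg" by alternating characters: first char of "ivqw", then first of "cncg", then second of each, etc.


String 1: 'ivqw'
String 2: 'cncg'
Operation: alternate characters
Pairs: 'i'+'c', 'v'+'n', 'q'+'c', 'w'+'g'
Result: icvnqcwg


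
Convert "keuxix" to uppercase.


Input string: 'keuxix'
Operation: convert each letter to uppercase
Mapping: 'k'->'K', 'e'->'E', 'u'->'U', 'x'->'X', 'i'->'I', 'x'->'X'
Result: KEUXIX


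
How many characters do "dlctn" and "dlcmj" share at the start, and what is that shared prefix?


String 1: 'dlctn'
String 2: 'dlcmj'
Compare position by position:
pos 0: 'd' vs 'd' match
pos 1: 'l' vs 'l' match
pos 2: 'c' vs 'c' match
pos 3: 't' vs 'm' differ -> stop
Longest common prefix: "dlc" (length 3)


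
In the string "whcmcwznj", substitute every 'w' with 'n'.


Input string: 'whcmcwznj'
Operation: replace 'w' with 'n'
Positions of 'w': 0, 5
After replacement: nhcmcnznj


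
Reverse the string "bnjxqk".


Input string: 'bnjxqk'
Operation: reverse character order
Original order: 'b' -> 'n' -> 'j' -> 'x' -> 'q' -> 'k'
Reversed order: 'k' -> 'q' -> 'x' -> 'j' -> 'n' -> 'b'
Result: kqxjnb


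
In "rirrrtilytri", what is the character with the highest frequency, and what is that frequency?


Input: 'rirrrtilytri'
Operation: tally each character
Counts: 'i':3, 'l':1, 'r':5, 't':2, 'y':1
Maximum: 'r' appears 5 times


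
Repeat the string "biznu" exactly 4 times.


Input string: 'biznu'
Operation: repeat 4 times
Concatenation: 'biznu' + 'biznu' + 'biznu' + 'biznu'
Result: biznubiznubiznubiznu


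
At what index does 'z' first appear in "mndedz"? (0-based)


Input string: 'mndedz'
Target: 'z'
Scanning left to right: s[0]='m', s[1]='n', s[2]='d', s[3]='e', s[4]='d', s[5]='z'
First match at index: 5


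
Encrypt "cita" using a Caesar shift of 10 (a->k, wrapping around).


Input: 'cita', shift = 10
Operation: for each letter, (position + 10) mod 26
Mapping: 'c'(2+10=12)->'m', 'i'(8+10=18)->'s', 't'(19+10=29, 29 mod 26=3)->'d', 'a'(0+10=10)->'k'
Result: msdk


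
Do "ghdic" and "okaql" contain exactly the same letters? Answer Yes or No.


String 1: 'ghdic' -> sorted: 'cdghi'
String 2: 'okaql' -> sorted: 'akloq'
Compare sorted forms: 'cdghi' != 'akloq'
Anagram: No


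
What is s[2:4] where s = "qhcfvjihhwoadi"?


Input string: 'qhcfvjihhwoadi'
Operation: slice [2:4]
Extract characters: s[2]='c', s[3]='f'
Result: cf


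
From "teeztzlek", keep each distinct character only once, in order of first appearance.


Input: 'teeztzlek'
Operation: keep first occurrence of each character
Scan: s[0]='t' new -> keep; s[1]='e' new -> keep; s[2]='e' seen -> skip; s[3]='z' new -> keep; s[4]='t' seen -> skip; s[5]='z' seen -> skip; s[6]='l' new -> keep; s[7]='e' seen -> skip; s[8]='k' new -> keep
Result: tezlk


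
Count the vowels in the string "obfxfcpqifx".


Input string: 'obfxfcpqifx'
Operation: count vowels (a, e, i, o, u)
Scan: s[0]='o' (vowel), s[1]='b', s[2]='f', s[3]='x', s[4]='f', s[5]='c', s[6]='p', s[7]='q', s[8]='i' (vowel), s[9]='f', s[10]='x'
Vowels found: 2
Result: 2


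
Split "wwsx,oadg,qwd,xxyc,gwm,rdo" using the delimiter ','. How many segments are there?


Input string: 'wwsx,oadg,qwd,xxyc,gwm,rdo'
Delimiter: ','
Split result: 'wwsx', 'oadg', 'qwd', 'xxyc', 'gwm', 'rdo'
Number of parts: 6


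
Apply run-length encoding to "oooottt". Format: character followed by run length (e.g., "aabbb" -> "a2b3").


Input: 'oooottt'
Operation: identify consecutive runs
Runs: 'oooo' -> o4, 'ttt' -> t3
Encoded: o4t3


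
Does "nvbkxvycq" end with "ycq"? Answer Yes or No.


Input string: 'nvbkxvycq'
Suffix to check: 'ycq'
Last 3 characters of input: 'ycq'
Match: True
Result: Yes


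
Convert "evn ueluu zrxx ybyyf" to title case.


Input string: 'evn ueluu zrxx ybyyf'
Operation: capitalize first letter of each word
Word transformations: 'evn'->'Evn', 'ueluu'->'Ueluu', 'zrxx'->'Zrxx', 'ybyyf'->'Ybyyf'
Result: Evn Ueluu Zrxx Ybyyf


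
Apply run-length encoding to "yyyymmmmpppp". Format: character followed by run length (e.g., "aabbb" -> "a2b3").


Input: 'yyyymmmmpppp'
Operation: identify consecutive runs
Runs: 'yyyy' -> y4, 'mmmm' -> m4, 'pppp' -> p4
Encoded: y4m4p4


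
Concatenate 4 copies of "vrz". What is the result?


Input string: 'vrz'
Operation: repeat 4 times
Concatenation: 'vrz' + 'vrz' + 'vrz' + 'vrz'
Result: vrzvrzvrzvrz


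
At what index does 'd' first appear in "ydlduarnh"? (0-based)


Input string: 'ydlduarnh'
Target: 'd'
Scanning left to right: s[0]='y', s[1]='d'
First match at index: 1


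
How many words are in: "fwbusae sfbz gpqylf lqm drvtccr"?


Input string: 'fwbusae sfbz gpqylf lqm drvtccr'
Operation: split by spaces
Words found: 'fwbusae', 'sfbz', 'gpqylf', 'lqm', 'drvtccr'
Word count: 5


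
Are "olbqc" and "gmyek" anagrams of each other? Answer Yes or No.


String 1: 'olbqc' -> sorted: 'bcloq'
String 2: 'gmyek' -> sorted: 'egkmy'
Compare sorted forms: 'bcloq' != 'egkmy'
Anagram: No


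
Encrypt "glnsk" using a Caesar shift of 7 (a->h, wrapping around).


Input: 'glnsk', shift = 7
Operation: for each letter, (position + 7) mod 26
Mapping: 'g'(6+7=13)->'n', 'l'(11+7=18)->'s', 'n'(13+7=20)->'u', 's'(18+7=25)->'z', 'k'(10+7=17)->'r'
Result: nsuzr


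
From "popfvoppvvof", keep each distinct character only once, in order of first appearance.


Input: 'popfvoppvvof'
Operation: keep first occurrence of each character
Scan: s[0]='p' new -> keep; s[1]='o' new -> keep; s[2]='p' seen -> skip; s[3]='f' new -> keep; s[4]='v' new -> keep; s[5]='o' seen -> skip; s[6]='p' seen -> skip; s[7]='p' seen -> skip; s[8]='v' seen -> skip; s[9]='v' seen -> skip; s[10]='o' seen -> skip; s[11]='f' seen -> skip
Result: pofv


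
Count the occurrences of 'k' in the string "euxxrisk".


Input string: 'euxxrisk'
Target character: 'k'
Scan each position: s[7]='k'
Matches found at indices: 7
Total: 1


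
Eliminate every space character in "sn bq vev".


Input string: 'sn bq vev'
Operation: remove all spaces
Words: 'sn', 'bq', 'vev'
Join without spaces: snbqvev


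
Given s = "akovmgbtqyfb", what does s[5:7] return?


Input string: 'akovmgbtqyfb'
Operation: slice [5:7]
Extract characters: s[5]='g', s[6]='b'
Result: gb


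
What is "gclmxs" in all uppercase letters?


Input string: 'gclmxs'
Operation: convert each letter to uppercase
Mapping: 'g'->'G', 'c'->'C', 'l'->'L', 'm'->'M', 'x'->'X', 's'->'S'
Result: GCLMXS


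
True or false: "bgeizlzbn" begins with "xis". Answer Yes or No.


Input string: 'bgeizlzbn'
Prefix to check: 'xis'
First 3 characters of input: 'bge'
Match: False
Result: No


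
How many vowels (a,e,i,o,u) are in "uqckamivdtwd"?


Input string: 'uqckamivdtwd'
Operation: count vowels (a, e, i, o, u)
Scan: s[0]='u' (vowel), s[1]='q', s[2]='c', s[3]='k', s[4]='a' (vowel), s[5]='m', s[6]='i' (vowel), s[7]='v', s[8]='d', s[9]='t', s[10]='w', s[11]='d'
Vowels found: 3
Result: 3


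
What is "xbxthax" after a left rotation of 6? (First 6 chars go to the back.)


Input: 'xbxthax', shift = 6
Operation: split at index 6 and swap parts
Front part s[0:6] = 'xbxtha'
Back part s[6:] = 'x'
Rotated = back + front = 'x' + 'xbxtha'
Result: xxbxtha


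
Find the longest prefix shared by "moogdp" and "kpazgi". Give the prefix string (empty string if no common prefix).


String 1: 'moogdp'
String 2: 'kpazgi'
Compare position by position:
pos 0: 'm' vs 'k' differ -> stop
Longest common prefix: "" (length 0)


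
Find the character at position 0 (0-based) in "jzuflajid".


Input string: 'jzuflajid'
Operation: get character at index 0
Index mapping: s[0]='j'
Result: 'j'


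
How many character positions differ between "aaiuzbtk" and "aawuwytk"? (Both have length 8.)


String 1: 'aaiuzbtk'
String 2: 'aawuwytk'
Compare each position: pos 0: 'a'=='a', pos 1: 'a'=='a', pos 2: 'i'!='w', pos 3: 'u'=='u', pos 4: 'z'!='w', pos 5: 'b'!='y', pos 6: 't'=='t', pos 7: 'k'=='k'
Differing positions: 3
Hamming distance: 3


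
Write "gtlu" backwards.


Input string: 'gtlu'
Operation: reverse character order
Original order: 'g' -> 't' -> 'l' -> 'u'
Reversed order: 'u' -> 'l' -> 't' -> 'g'
Result: ultg


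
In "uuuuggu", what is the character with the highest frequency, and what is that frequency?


Input: 'uuuuggu'
Operation: tally each character
Counts: 'g':2, 'u':5
Maximum: 'u' appears 5 times


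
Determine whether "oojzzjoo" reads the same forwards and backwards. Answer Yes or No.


Input string: 'oojzzjoo'
Reversed: 'oojzzjoo'
Compare pairs: s[0]='o' vs s[7]='o' (match), s[1]='o' vs s[6]='o' (match), s[2]='j' vs s[5]='j' (match), s[3]='z' vs s[4]='z' (match)
Palindrome: Yes


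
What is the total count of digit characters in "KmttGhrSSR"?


Input string: 'KmttGhrSSR'
Operation: count digit characters (0-9)
Scan: 'K', 'm', 't', 't', 'G', 'h', 'r', 'S', 'S', 'R'
Digits found: 0
Result: 0


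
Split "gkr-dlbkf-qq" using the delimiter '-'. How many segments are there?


Input string: 'gkr-dlbkf-qq'
Delimiter: '-'
Split result: 'gkr', 'dlbkf', 'qq'
Number of parts: 3


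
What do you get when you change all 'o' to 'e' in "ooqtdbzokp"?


Input string: 'ooqtdbzokp'
Operation: replace 'o' with 'e'
Positions of 'o': 0, 1, 7
After replacement: eeqtdbzekp


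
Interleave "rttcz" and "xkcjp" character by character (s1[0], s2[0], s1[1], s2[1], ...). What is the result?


String 1: 'rttcz'
String 2: 'xkcjp'
Operation: alternate characters
Pairs: 'r'+'x', 't'+'k', 't'+'c', 'c'+'j', 'z'+'p'
Result: rxtktccjzp


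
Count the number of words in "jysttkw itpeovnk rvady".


Input string: 'jysttkw itpeovnk rvady'
Operation: split by spaces
Words found: 'jysttkw', 'itpeovnk', 'rvady'
Word count: 3


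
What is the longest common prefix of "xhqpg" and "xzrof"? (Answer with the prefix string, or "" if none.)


String 1: 'xhqpg'
String 2: 'xzrof'
Compare position by position:
pos 0: 'x' vs 'x' match
pos 1: 'h' vs 'z' differ -> stop
Longest common prefix: "x" (length 1)


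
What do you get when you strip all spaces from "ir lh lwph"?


Input string: 'ir lh lwph'
Operation: remove all spaces
Words: 'ir', 'lh', 'lwph'
Join without spaces: irlhlwph


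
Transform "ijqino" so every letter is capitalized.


Input string: 'ijqino'
Operation: convert each letter to uppercase
Mapping: 'i'->'I', 'j'->'J', 'q'->'Q', 'i'->'I', 'n'->'N', 'o'->'O'
Result: IJQINO


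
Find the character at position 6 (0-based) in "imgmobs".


Input string: 'imgmobs'
Operation: get character at index 6
Index mapping: s[0]='i', s[1]='m', s[2]='g', s[3]='m', s[4]='o', s[5]='b', s[6]='s'
Result: 's'


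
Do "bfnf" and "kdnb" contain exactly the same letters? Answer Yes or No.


String 1: 'bfnf' -> sorted: 'bffn'
String 2: 'kdnb' -> sorted: 'bdkn'
Compare sorted forms: 'bffn' != 'bdkn'
Anagram: No


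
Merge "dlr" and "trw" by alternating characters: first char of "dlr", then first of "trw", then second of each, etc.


String 1: 'dlr'
String 2: 'trw'
Operation: alternate characters
Pairs: 'd'+'t', 'l'+'r', 'r'+'w'
Result: dtlrrw


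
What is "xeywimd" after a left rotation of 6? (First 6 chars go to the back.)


Input: 'xeywimd', shift = 6
Operation: split at index 6 and swap parts
Front part s[0:6] = 'xeywim'
Back part s[6:] = 'd'
Rotated = back + front = 'd' + 'xeywim'
Result: dxeywim


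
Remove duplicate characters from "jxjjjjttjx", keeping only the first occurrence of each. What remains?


Input: 'jxjjjjttjx'
Operation: keep first occurrence of each character
Scan: s[0]='j' new -> keep; s[1]='x' new -> keep; s[2]='j' seen -> skip; s[3]='j' seen -> skip; s[4]='j' seen -> skip; s[5]='j' seen -> skip; s[6]='t' new -> keep; s[7]='t' seen -> skip; s[8]='j' seen -> skip; s[9]='x' seen -> skip
Result: jxt


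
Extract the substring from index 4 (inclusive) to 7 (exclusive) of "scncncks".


Input string: 'scncncks'
Operation: slice [4:7]
Extract characters: s[4]='n', s[5]='c', s[6]='k'
Result: nck


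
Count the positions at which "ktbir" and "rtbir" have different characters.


String 1: 'ktbir'
String 2: 'rtbir'
Compare each position: pos 0: 'k'!='r', pos 1: 't'=='t', pos 2: 'b'=='b', pos 3: 'i'=='i', pos 4: 'r'=='r'
Differing positions: 1
Hamming distance: 1


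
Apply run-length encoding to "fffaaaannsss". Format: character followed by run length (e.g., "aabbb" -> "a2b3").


Input: 'fffaaaannsss'
Operation: identify consecutive runs
Runs: 'fff' -> f3, 'aaaa' -> a4, 'nn' -> n2, 'sss' -> s3
Encoded: f3a4n2s3


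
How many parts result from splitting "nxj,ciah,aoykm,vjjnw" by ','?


Input string: 'nxj,ciah,aoykm,vjjnw'
Delimiter: ','
Split result: 'nxj', 'ciah', 'aoykm', 'vjjnw'
Number of parts: 4


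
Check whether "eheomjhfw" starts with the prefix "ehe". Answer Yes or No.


Input string: 'eheomjhfw'
Prefix to check: 'ehe'
First 3 characters of input: 'ehe'
Match: True
Result: Yes


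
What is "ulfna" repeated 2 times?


Input string: 'ulfna'
Operation: repeat 2 times
Concatenation: 'ulfna' + 'ulfna'
Result: ulfnaulfna
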